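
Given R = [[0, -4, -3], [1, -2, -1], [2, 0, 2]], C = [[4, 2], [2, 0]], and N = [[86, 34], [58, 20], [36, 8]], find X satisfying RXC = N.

X = [[1, 4], [-5, -3], [1, 1]]

Isolating X: multiply by R⁻¹ from the left and C⁻¹ from the right, so X = R⁻¹NC⁻¹.
det R = 4; the adjugate gives R⁻¹ = [[-1, 2, -1/2], [-1, 3/2, -3/4], [1, -2, 1]].
det C = -4, so C⁻¹ = [[0, 1/2], [1/2, -1]].
R⁻¹N = [[12, 2], [-26, -10], [6, 2]].
X = (R⁻¹N)C⁻¹ = [[1, 4], [-5, -3], [1, 1]].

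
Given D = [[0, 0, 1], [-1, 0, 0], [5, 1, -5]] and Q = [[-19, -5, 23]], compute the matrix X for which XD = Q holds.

X = [[-2, -6, -5]]

Since D sits to the right of X, X = QD⁻¹.
det D = -1, so D⁻¹ = [[0, -1, 0], [5, 5, 1], [1, 0, 0]].
X = QD⁻¹ = [[-19, -5, 23]] · [[0, -1, 0], [5, 5, 1], [1, 0, 0]] = [[-2, -6, -5]].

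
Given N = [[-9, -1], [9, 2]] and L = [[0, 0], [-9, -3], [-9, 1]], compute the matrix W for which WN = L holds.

Since N sits to the right of W, W = LN⁻¹.
N has determinant -9; N⁻¹ = [[-2/9, -1/9], [1, 1]].
W = LN⁻¹ = [[0, 0], [-9, -3], [-9, 1]] · [[-2/9, -1/9], [1, 1]] = [[0, 0], [-1, -2], [3, 2]].

W = [[0, 0], [-1, -2], [3, 2]]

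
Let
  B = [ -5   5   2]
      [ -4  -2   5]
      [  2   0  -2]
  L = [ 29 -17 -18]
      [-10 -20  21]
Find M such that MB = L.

B is on the right of M, so right-multiply by B⁻¹: M = LB⁻¹.
det B = -2, so B⁻¹ = [[-2, -5, -29/2], [-1, -3, -17/2], [-2, -5, -15]].
M = LB⁻¹ = [[29, -17, -18], [-10, -20, 21]] · [[-2, -5, -29/2], [-1, -3, -17/2], [-2, -5, -15]] = [[-5, -4, -6], [-2, 5, 0]].

M = [[-5, -4, -6], [-2, 5, 0]]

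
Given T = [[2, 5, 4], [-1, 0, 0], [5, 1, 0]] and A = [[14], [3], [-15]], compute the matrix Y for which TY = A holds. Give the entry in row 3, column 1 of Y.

Since T multiplies Y on the left, Y = T⁻¹A.
det T = -4; the adjugate gives T⁻¹ = [[0, -1, 0], [0, 5, 1], [1/4, -23/4, -5/4]].
Y = T⁻¹A = [[0, -1, 0], [0, 5, 1], [1/4, -23/4, -5/4]] · [[14], [3], [-15]] = [[-3], [0], [5]].

5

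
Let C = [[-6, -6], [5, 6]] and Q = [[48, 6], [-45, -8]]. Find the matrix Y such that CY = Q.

Since C multiplies Y on the left, Y = C⁻¹Q.
det C = -6, so C⁻¹ = [[-1, -1], [5/6, 1]].
Y = C⁻¹Q = [[-1, -1], [5/6, 1]] · [[48, 6], [-45, -8]] = [[-3, 2], [-5, -3]].

Y = [[-3, 2], [-5, -3]]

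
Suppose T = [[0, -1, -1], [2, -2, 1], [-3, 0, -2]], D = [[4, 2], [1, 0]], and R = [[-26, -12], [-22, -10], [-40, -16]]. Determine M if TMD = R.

Isolating M: multiply by T⁻¹ from the left and D⁻¹ from the right, so M = T⁻¹RD⁻¹.
det T = 5, so T⁻¹ = [[4/5, -2/5, -3/5], [1/5, -3/5, -2/5], [-6/5, 3/5, 2/5]].
det D = -2; the adjugate gives D⁻¹ = [[0, 1], [1/2, -2]].
T⁻¹R = [[12, 4], [24, 10], [2, 2]].
M = (T⁻¹R)D⁻¹ = [[2, 4], [5, 4], [1, -2]].

M = [[2, 4], [5, 4], [1, -2]]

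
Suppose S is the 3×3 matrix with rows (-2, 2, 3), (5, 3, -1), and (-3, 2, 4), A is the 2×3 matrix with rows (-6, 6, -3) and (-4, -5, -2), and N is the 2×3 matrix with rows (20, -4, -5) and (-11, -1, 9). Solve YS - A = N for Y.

YS = N + A = [[14, 2, -8], [-15, -6, 7]].
S is on the right of Y, so right-multiply by S⁻¹: Y = (N + A)S⁻¹.
det S = -5; the adjugate gives S⁻¹ = [[-14/5, 2/5, 11/5], [17/5, -1/5, -13/5], [-19/5, 2/5, 16/5]].
Y = (N + A)S⁻¹ = [[-2, 2, 0], [-5, -2, 5]].

Y = [[-2, 2, 0], [-5, -2, 5]]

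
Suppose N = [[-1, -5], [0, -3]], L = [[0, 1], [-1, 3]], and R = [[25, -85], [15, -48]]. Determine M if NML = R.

Left-multiply by N⁻¹ and right-multiply by L⁻¹: M = N⁻¹RL⁻¹.
det N = 3, so N⁻¹ = [[-1, 5/3], [0, -1/3]].
L has determinant 1; L⁻¹ = [[3, -1], [1, 0]].
N⁻¹R = [[0, 5], [-5, 16]].
M = (N⁻¹R)L⁻¹ = [[5, 0], [1, 5]].

M = [[5, 0], [1, 5]]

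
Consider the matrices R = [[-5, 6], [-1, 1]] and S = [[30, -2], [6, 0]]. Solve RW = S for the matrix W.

W = [[-6, -2], [0, -2]]

R is on the left of W, so left-multiply by R⁻¹: W = R⁻¹S.
R has determinant 1; R⁻¹ = [[1, -6], [1, -5]].
W = R⁻¹S = [[1, -6], [1, -5]] · [[30, -2], [6, 0]] = [[-6, -2], [0, -2]].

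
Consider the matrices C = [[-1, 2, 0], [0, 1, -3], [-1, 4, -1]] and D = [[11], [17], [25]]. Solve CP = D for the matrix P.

P = [[-1], [5], [-4]]

Since C multiplies P on the left, P = C⁻¹D.
C has determinant -5; C⁻¹ = [[-11/5, -2/5, 6/5], [-3/5, -1/5, 3/5], [-1/5, -2/5, 1/5]].
P = C⁻¹D = [[-11/5, -2/5, 6/5], [-3/5, -1/5, 3/5], [-1/5, -2/5, 1/5]] · [[11], [17], [25]] = [[-1], [5], [-4]].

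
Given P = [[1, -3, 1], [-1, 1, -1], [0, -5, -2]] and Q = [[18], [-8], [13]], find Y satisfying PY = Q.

Y = [[-3], [-5], [6]]

Since P multiplies Y on the left, Y = P⁻¹Q.
det P = 4; the adjugate gives P⁻¹ = [[-7/4, -11/4, 1/2], [-1/2, -1/2, 0], [5/4, 5/4, -1/2]].
Y = P⁻¹Q = [[-7/4, -11/4, 1/2], [-1/2, -1/2, 0], [5/4, 5/4, -1/2]] · [[18], [-8], [13]] = [[-3], [-5], [6]].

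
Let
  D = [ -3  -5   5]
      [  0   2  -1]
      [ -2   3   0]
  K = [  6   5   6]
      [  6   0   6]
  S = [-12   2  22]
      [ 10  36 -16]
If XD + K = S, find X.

XD = S − K = [[-18, -3, 16], [4, 36, -22]].
Since D sits to the right of X, X = (S − K)D⁻¹.
det D = 1; the adjugate gives D⁻¹ = [[3, 15, -5], [2, 10, -3], [4, 19, -6]].
X = (S − K)D⁻¹ = [[4, 4, 3], [-4, 2, 4]].

X = [[4, 4, 3], [-4, 2, 4]]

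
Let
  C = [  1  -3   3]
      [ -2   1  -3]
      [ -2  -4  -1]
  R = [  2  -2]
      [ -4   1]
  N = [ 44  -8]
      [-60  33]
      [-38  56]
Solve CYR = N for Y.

Y = [[4, -3], [5, 3], [3, 0]]

Isolating Y: multiply by C⁻¹ from the left and R⁻¹ from the right, so Y = C⁻¹NR⁻¹.
det C = 5; the adjugate gives C⁻¹ = [[-13/5, -3, 6/5], [4/5, 1, -3/5], [2, 2, -1]].
R has determinant -6; R⁻¹ = [[-1/6, -1/3], [-2/3, -1/3]].
C⁻¹N = [[20, -11], [-2, -7], [6, -6]].
Y = (C⁻¹N)R⁻¹ = [[4, -3], [5, 3], [3, 0]].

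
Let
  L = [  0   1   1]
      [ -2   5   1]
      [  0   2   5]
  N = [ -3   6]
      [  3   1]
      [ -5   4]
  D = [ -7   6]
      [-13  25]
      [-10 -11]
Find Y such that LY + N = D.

LY = D − N = [[-4, 0], [-16, 24], [-5, -15]].
Since L multiplies Y on the left, Y = L⁻¹(D − N).
det L = 6; the adjugate gives L⁻¹ = [[23/6, -1/2, -2/3], [5/3, 0, -1/3], [-2/3, 0, 1/3]].
Y = L⁻¹(D − N) = [[-4, -2], [-5, 5], [1, -5]].

Y = [[-4, -2], [-5, 5], [1, -5]]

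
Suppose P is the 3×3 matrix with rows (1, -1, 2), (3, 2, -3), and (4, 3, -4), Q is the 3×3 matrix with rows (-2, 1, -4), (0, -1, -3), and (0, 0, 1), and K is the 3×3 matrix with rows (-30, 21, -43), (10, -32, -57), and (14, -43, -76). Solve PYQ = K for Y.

Left-multiply by P⁻¹ and right-multiply by Q⁻¹: Y = P⁻¹KQ⁻¹.
P has determinant 3; P⁻¹ = [[1/3, 2/3, -1/3], [0, -4, 3], [1/3, -7/3, 5/3]].
Q has determinant 2; Q⁻¹ = [[-1/2, -1/2, -7/2], [0, -1, -3], [0, 0, 1]].
P⁻¹K = [[-8, 0, -27], [2, -1, 0], [-10, 10, -8]].
Y = (P⁻¹K)Q⁻¹ = [[4, 4, 1], [-1, 0, -4], [5, -5, -3]].

Y = [[4, 4, 1], [-1, 0, -4], [5, -5, -3]]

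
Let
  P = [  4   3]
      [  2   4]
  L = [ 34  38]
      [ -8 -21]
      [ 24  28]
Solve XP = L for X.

Since P sits to the right of X, X = LP⁻¹.
det P = 10; the adjugate gives P⁻¹ = [[2/5, -3/10], [-1/5, 2/5]].
X = LP⁻¹ = [[34, 38], [-8, -21], [24, 28]] · [[2/5, -3/10], [-1/5, 2/5]] = [[6, 5], [1, -6], [4, 4]].

X = [[6, 5], [1, -6], [4, 4]]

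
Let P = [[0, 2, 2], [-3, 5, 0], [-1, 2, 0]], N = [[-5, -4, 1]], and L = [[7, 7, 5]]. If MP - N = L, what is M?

M = [[3, -1, 1]]

MP = L + N = [[2, 3, 6]].
Since P sits to the right of M, M = (L + N)P⁻¹.
det P = -2; the adjugate gives P⁻¹ = [[0, -2, 5], [0, -1, 3], [1/2, 1, -3]].
M = (L + N)P⁻¹ = [[3, -1, 1]].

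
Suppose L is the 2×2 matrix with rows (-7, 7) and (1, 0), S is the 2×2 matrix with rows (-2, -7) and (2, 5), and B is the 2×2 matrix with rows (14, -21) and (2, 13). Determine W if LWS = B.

W = [[-4, -3], [0, 2]]

Left-multiply by L⁻¹ and right-multiply by S⁻¹: W = L⁻¹BS⁻¹.
det L = -7; the adjugate gives L⁻¹ = [[0, 1], [1/7, 1]].
det S = 4; the adjugate gives S⁻¹ = [[5/4, 7/4], [-1/2, -1/2]].
L⁻¹B = [[2, 13], [4, 10]].
W = (L⁻¹B)S⁻¹ = [[-4, -3], [0, 2]].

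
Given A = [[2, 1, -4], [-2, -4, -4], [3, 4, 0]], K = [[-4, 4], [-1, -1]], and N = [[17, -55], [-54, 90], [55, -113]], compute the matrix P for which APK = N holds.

P = [[-3, 3], [-3, 5], [0, -2]]

P = A⁻¹NK⁻¹ (apply A⁻¹ on the left and K⁻¹ on the right).
det A = 4; the adjugate gives A⁻¹ = [[4, -4, -5], [-3, 3, 4], [1, -5/4, -3/2]].
det K = 8; the adjugate gives K⁻¹ = [[-1/8, -1/2], [1/8, -1/2]].
A⁻¹N = [[9, -15], [7, -17], [2, 2]].
P = (A⁻¹N)K⁻¹ = [[-3, 3], [-3, 5], [0, -2]].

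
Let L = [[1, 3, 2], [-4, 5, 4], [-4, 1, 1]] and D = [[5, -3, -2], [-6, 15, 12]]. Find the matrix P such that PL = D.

L is on the right of P, so right-multiply by L⁻¹: P = DL⁻¹.
L has determinant -3; L⁻¹ = [[-1/3, 1/3, -2/3], [4, -3, 4], [-16/3, 13/3, -17/3]].
P = DL⁻¹ = [[5, -3, -2], [-6, 15, 12]] · [[-1/3, 1/3, -2/3], [4, -3, 4], [-16/3, 13/3, -17/3]] = [[-3, 2, -4], [-2, 5, -4]].

P = [[-3, 2, -4], [-2, 5, -4]]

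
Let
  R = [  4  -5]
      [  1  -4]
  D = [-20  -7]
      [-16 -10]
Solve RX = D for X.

X = [[0, 2], [4, 3]]

Since R multiplies X on the left, X = R⁻¹D.
det R = -11, so R⁻¹ = [[4/11, -5/11], [1/11, -4/11]].
X = R⁻¹D = [[4/11, -5/11], [1/11, -4/11]] · [[-20, -7], [-16, -10]] = [[0, 2], [4, 3]].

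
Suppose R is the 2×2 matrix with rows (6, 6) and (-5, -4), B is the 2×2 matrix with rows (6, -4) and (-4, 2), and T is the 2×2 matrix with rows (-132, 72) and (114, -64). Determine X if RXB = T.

Left-multiply by R⁻¹ and right-multiply by B⁻¹: X = R⁻¹TB⁻¹.
det R = 6; the adjugate gives R⁻¹ = [[-2/3, -1], [5/6, 1]].
det B = -4; the adjugate gives B⁻¹ = [[-1/2, -1], [-1, -3/2]].
R⁻¹T = [[-26, 16], [4, -4]].
X = (R⁻¹T)B⁻¹ = [[-3, 2], [2, 2]].

X = [[-3, 2], [2, 2]]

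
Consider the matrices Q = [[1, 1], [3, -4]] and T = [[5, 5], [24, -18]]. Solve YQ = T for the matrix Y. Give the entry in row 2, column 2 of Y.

Since Q sits to the right of Y, Y = TQ⁻¹.
det Q = -7, so Q⁻¹ = [[4/7, 1/7], [3/7, -1/7]].
Y = TQ⁻¹ = [[5, 5], [24, -18]] · [[4/7, 1/7], [3/7, -1/7]] = [[5, 0], [6, 6]].

6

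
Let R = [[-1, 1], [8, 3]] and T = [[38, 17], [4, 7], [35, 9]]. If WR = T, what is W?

W = [[2, 5], [4, 1], [-3, 4]]

Since R sits to the right of W, W = TR⁻¹.
det R = -11; the adjugate gives R⁻¹ = [[-3/11, 1/11], [8/11, 1/11]].
W = TR⁻¹ = [[38, 17], [4, 7], [35, 9]] · [[-3/11, 1/11], [8/11, 1/11]] = [[2, 5], [4, 1], [-3, 4]].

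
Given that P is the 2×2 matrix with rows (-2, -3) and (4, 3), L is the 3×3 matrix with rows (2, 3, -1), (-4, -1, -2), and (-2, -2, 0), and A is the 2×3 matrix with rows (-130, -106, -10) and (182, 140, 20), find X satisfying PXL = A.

X = [[3, -4, -2], [4, -2, -5]]

X = P⁻¹AL⁻¹ (apply P⁻¹ on the left and L⁻¹ on the right).
det P = 6, so P⁻¹ = [[1/2, 1/2], [-2/3, -1/3]].
L has determinant -2; L⁻¹ = [[2, -1, 7/2], [-2, 1, -4], [-3, 1, -5]].
P⁻¹A = [[26, 17, 5], [26, 24, 0]].
X = (P⁻¹A)L⁻¹ = [[3, -4, -2], [4, -2, -5]].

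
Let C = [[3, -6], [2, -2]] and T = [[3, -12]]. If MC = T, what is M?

Right-multiplying both sides by C⁻¹ gives M = TC⁻¹.
det C = 6, so C⁻¹ = [[-1/3, 1], [-1/3, 1/2]].
M = TC⁻¹ = [[3, -12]] · [[-1/3, 1], [-1/3, 1/2]] = [[3, -3]].

M = [[3, -3]]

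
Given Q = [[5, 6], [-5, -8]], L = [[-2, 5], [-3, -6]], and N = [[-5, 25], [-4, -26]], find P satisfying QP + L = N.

P = [[-3, 4], [2, 0]]

QP = N − L = [[-3, 20], [-1, -20]].
Q is on the left of P, so left-multiply by Q⁻¹: P = Q⁻¹(N − L).
Q has determinant -10; Q⁻¹ = [[4/5, 3/5], [-1/2, -1/2]].
P = Q⁻¹(N − L) = [[-3, 4], [2, 0]].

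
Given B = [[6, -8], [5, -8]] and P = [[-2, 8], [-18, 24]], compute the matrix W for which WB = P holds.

W = [[3, -4], [-3, 0]]

Right-multiplying both sides by B⁻¹ gives W = PB⁻¹.
det B = -8, so B⁻¹ = [[1, -1], [5/8, -3/4]].
W = PB⁻¹ = [[-2, 8], [-18, 24]] · [[1, -1], [5/8, -3/4]] = [[3, -4], [-3, 0]].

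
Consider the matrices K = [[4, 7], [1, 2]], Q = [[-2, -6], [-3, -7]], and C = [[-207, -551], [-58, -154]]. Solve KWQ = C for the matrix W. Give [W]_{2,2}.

5

W = K⁻¹CQ⁻¹ (apply K⁻¹ on the left and Q⁻¹ on the right).
det K = 1, so K⁻¹ = [[2, -7], [-1, 4]].
Q has determinant -4; Q⁻¹ = [[7/4, -3/2], [-3/4, 1/2]].
K⁻¹C = [[-8, -24], [-25, -65]].
W = (K⁻¹C)Q⁻¹ = [[4, 0], [5, 5]].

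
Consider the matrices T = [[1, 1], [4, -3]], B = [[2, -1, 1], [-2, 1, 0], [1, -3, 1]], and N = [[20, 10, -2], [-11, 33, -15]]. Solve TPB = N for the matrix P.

P = [[2, -4, -5], [4, -4, -3]]

P = T⁻¹NB⁻¹ (apply T⁻¹ on the left and B⁻¹ on the right).
T has determinant -7; T⁻¹ = [[3/7, 1/7], [4/7, -1/7]].
det B = 5; the adjugate gives B⁻¹ = [[1/5, -2/5, -1/5], [2/5, 1/5, -2/5], [1, 1, 0]].
T⁻¹N = [[7, 9, -3], [13, 1, 1]].
P = (T⁻¹N)B⁻¹ = [[2, -4, -5], [4, -4, -3]].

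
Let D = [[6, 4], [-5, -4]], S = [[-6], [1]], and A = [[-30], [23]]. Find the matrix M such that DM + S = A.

M = [[-2], [-3]]

DM = A − S = [[-24], [22]].
D is on the left of M, so left-multiply by D⁻¹: M = D⁻¹(A − S).
det D = -4; the adjugate gives D⁻¹ = [[1, 1], [-5/4, -3/2]].
M = D⁻¹(A − S) = [[-2], [-3]].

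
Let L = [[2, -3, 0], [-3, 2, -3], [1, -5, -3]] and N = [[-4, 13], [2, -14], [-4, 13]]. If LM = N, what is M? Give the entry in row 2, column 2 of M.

L is on the left of M, so left-multiply by L⁻¹: M = L⁻¹N.
det L = -6; the adjugate gives L⁻¹ = [[7/2, 3/2, -3/2], [2, 1, -1], [-13/6, -7/6, 5/6]].
M = L⁻¹N = [[7/2, 3/2, -3/2], [2, 1, -1], [-13/6, -7/6, 5/6]] · [[-4, 13], [2, -14], [-4, 13]] = [[-5, 5], [-2, -1], [3, -1]].

-1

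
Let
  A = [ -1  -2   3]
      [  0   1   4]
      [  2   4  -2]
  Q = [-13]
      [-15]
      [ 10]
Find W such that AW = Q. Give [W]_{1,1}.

Left-multiplying both sides by A⁻¹ gives W = A⁻¹Q.
det A = -4, so A⁻¹ = [[9/2, -2, 11/4], [-2, 1, -1], [1/2, 0, 1/4]].
W = A⁻¹Q = [[9/2, -2, 11/4], [-2, 1, -1], [1/2, 0, 1/4]] · [[-13], [-15], [10]] = [[-1], [1], [-4]].

-1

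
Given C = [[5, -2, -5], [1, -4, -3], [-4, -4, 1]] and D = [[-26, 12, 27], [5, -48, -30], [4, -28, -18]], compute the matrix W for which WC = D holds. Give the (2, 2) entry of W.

Right-multiplying both sides by C⁻¹ gives W = DC⁻¹.
det C = -2; the adjugate gives C⁻¹ = [[8, -11, 7], [-11/2, 15/2, -5], [10, -14, 9]].
W = DC⁻¹ = [[-26, 12, 27], [5, -48, -30], [4, -28, -18]] · [[8, -11, 7], [-11/2, 15/2, -5], [10, -14, 9]] = [[-4, -2, 1], [4, 5, 5], [6, -2, 6]].

5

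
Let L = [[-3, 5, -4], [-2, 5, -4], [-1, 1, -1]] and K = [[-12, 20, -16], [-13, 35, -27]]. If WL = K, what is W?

Since L sits to the right of W, W = KL⁻¹.
det L = 1; the adjugate gives L⁻¹ = [[-1, 1, 0], [2, -1, -4], [3, -2, -5]].
W = KL⁻¹ = [[-12, 20, -16], [-13, 35, -27]] · [[-1, 1, 0], [2, -1, -4], [3, -2, -5]] = [[4, 0, 0], [2, 6, -5]].

W = [[4, 0, 0], [2, 6, -5]]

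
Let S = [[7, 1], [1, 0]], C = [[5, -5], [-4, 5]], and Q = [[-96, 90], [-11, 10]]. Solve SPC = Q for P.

P = [[-3, -1], [-3, 1]]

P = S⁻¹QC⁻¹ (apply S⁻¹ on the left and C⁻¹ on the right).
S has determinant -1; S⁻¹ = [[0, 1], [1, -7]].
det C = 5, so C⁻¹ = [[1, 1], [4/5, 1]].
S⁻¹Q = [[-11, 10], [-19, 20]].
P = (S⁻¹Q)C⁻¹ = [[-3, -1], [-3, 1]].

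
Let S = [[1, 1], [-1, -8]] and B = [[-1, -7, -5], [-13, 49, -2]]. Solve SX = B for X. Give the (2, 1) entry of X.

Left-multiplying both sides by S⁻¹ gives X = S⁻¹B.
det S = -7; the adjugate gives S⁻¹ = [[8/7, 1/7], [-1/7, -1/7]].
X = S⁻¹B = [[8/7, 1/7], [-1/7, -1/7]] · [[-1, -7, -5], [-13, 49, -2]] = [[-3, -1, -6], [2, -6, 1]].

2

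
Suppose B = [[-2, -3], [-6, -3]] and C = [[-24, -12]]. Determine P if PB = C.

P = [[0, 4]]

B is on the right of P, so right-multiply by B⁻¹: P = CB⁻¹.
B has determinant -12; B⁻¹ = [[1/4, -1/4], [-1/2, 1/6]].
P = CB⁻¹ = [[-24, -12]] · [[1/4, -1/4], [-1/2, 1/6]] = [[0, 4]].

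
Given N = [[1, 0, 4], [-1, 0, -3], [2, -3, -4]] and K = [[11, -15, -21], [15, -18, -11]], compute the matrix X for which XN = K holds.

Since N sits to the right of X, X = KN⁻¹.
det N = 3; the adjugate gives N⁻¹ = [[-3, -4, 0], [-10/3, -4, -1/3], [1, 1, 0]].
X = KN⁻¹ = [[11, -15, -21], [15, -18, -11]] · [[-3, -4, 0], [-10/3, -4, -1/3], [1, 1, 0]] = [[-4, -5, 5], [4, 1, 6]].

X = [[-4, -5, 5], [4, 1, 6]]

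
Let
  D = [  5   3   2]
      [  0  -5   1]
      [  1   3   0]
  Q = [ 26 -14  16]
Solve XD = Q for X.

X = [[6, 4, -4]]

Since D sits to the right of X, X = QD⁻¹.
det D = -2, so D⁻¹ = [[3/2, -3, -13/2], [-1/2, 1, 5/2], [-5/2, 6, 25/2]].
X = QD⁻¹ = [[26, -14, 16]] · [[3/2, -3, -13/2], [-1/2, 1, 5/2], [-5/2, 6, 25/2]] = [[6, 4, -4]].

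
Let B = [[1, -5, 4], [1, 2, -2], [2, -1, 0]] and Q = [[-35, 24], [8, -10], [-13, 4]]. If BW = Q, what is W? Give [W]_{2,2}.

-4

Since B multiplies W on the left, W = B⁻¹Q.
det B = -2; the adjugate gives B⁻¹ = [[1, 2, -1], [2, 4, -3], [5/2, 9/2, -7/2]].
W = B⁻¹Q = [[1, 2, -1], [2, 4, -3], [5/2, 9/2, -7/2]] · [[-35, 24], [8, -10], [-13, 4]] = [[-6, 0], [1, -4], [-6, 1]].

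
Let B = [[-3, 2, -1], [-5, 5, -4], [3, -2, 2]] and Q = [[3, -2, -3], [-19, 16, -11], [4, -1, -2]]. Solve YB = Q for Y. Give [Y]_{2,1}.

3

B is on the right of Y, so right-multiply by B⁻¹: Y = QB⁻¹.
det B = -5; the adjugate gives B⁻¹ = [[-2/5, 2/5, 3/5], [2/5, 3/5, 7/5], [1, 0, 1]].
Y = QB⁻¹ = [[3, -2, -3], [-19, 16, -11], [4, -1, -2]] · [[-2/5, 2/5, 3/5], [2/5, 3/5, 7/5], [1, 0, 1]] = [[-5, 0, -4], [3, 2, 0], [-4, 1, -1]].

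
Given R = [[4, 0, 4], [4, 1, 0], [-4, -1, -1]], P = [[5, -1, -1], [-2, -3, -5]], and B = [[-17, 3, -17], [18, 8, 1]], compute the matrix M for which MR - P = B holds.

M = [[-5, 0, -2], [-1, 5, 0]]

MR = B + P = [[-12, 2, -18], [16, 5, -4]].
R is on the right of M, so right-multiply by R⁻¹: M = (B + P)R⁻¹.
R has determinant -4; R⁻¹ = [[1/4, 1, 1], [-1, -3, -4], [0, -1, -1]].
M = (B + P)R⁻¹ = [[-5, 0, -2], [-1, 5, 0]].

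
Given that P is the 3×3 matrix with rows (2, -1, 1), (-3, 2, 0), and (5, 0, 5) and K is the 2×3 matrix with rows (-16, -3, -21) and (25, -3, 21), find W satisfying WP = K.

W = [[-1, -2, -4], [1, -1, 4]]

Since P sits to the right of W, W = KP⁻¹.
det P = -5; the adjugate gives P⁻¹ = [[-2, -1, 2/5], [-3, -1, 3/5], [2, 1, -1/5]].
W = KP⁻¹ = [[-16, -3, -21], [25, -3, 21]] · [[-2, -1, 2/5], [-3, -1, 3/5], [2, 1, -1/5]] = [[-1, -2, -4], [1, -1, 4]].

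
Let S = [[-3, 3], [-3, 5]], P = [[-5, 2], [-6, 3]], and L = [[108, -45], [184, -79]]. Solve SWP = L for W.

Isolating W: multiply by S⁻¹ from the left and P⁻¹ from the right, so W = S⁻¹LP⁻¹.
S has determinant -6; S⁻¹ = [[-5/6, 1/2], [-1/2, 1/2]].
det P = -3, so P⁻¹ = [[-1, 2/3], [-2, 5/3]].
S⁻¹L = [[2, -2], [38, -17]].
W = (S⁻¹L)P⁻¹ = [[2, -2], [-4, -3]].

W = [[2, -2], [-4, -3]]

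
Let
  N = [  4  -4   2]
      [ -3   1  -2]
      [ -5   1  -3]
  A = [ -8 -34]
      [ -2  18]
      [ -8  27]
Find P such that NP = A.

N is on the left of P, so left-multiply by N⁻¹: P = N⁻¹A.
N has determinant -4; N⁻¹ = [[1/4, 5/2, -3/2], [-1/4, 1/2, -1/2], [-1/2, -4, 2]].
P = N⁻¹A = [[1/4, 5/2, -3/2], [-1/4, 1/2, -1/2], [-1/2, -4, 2]] · [[-8, -34], [-2, 18], [-8, 27]] = [[5, -4], [5, 4], [-4, -1]].

P = [[5, -4], [5, 4], [-4, -1]]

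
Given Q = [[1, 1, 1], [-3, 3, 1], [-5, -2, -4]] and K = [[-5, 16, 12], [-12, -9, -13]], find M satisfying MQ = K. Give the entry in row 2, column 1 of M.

0

Right-multiplying both sides by Q⁻¹ gives M = KQ⁻¹.
det Q = -6, so Q⁻¹ = [[5/3, -1/3, 1/3], [17/6, -1/6, 2/3], [-7/2, 1/2, -1]].
M = KQ⁻¹ = [[-5, 16, 12], [-12, -9, -13]] · [[5/3, -1/3, 1/3], [17/6, -1/6, 2/3], [-7/2, 1/2, -1]] = [[-5, 5, -3], [0, -1, 3]].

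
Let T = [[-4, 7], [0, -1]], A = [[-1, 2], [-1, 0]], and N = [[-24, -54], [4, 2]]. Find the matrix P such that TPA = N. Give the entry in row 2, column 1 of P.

-1

Isolating P: multiply by T⁻¹ from the left and A⁻¹ from the right, so P = T⁻¹NA⁻¹.
det T = 4; the adjugate gives T⁻¹ = [[-1/4, -7/4], [0, -1]].
A has determinant 2; A⁻¹ = [[0, -1], [1/2, -1/2]].
T⁻¹N = [[-1, 10], [-4, -2]].
P = (T⁻¹N)A⁻¹ = [[5, -4], [-1, 5]].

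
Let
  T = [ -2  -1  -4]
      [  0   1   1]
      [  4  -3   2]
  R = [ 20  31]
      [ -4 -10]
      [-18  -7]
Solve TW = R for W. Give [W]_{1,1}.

T is on the left of W, so left-multiply by T⁻¹: W = T⁻¹R.
T has determinant 2; T⁻¹ = [[5/2, 7, 3/2], [2, 6, 1], [-2, -5, -1]].
W = T⁻¹R = [[5/2, 7, 3/2], [2, 6, 1], [-2, -5, -1]] · [[20, 31], [-4, -10], [-18, -7]] = [[-5, -3], [-2, -5], [-2, -5]].

-5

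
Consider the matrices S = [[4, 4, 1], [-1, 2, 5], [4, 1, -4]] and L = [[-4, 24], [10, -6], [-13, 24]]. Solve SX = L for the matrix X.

Left-multiplying both sides by S⁻¹ gives X = S⁻¹L.
det S = 3; the adjugate gives S⁻¹ = [[-13/3, 17/3, 6], [16/3, -20/3, -7], [-3, 4, 4]].
X = S⁻¹L = [[-13/3, 17/3, 6], [16/3, -20/3, -7], [-3, 4, 4]] · [[-4, 24], [10, -6], [-13, 24]] = [[-4, 6], [3, 0], [0, 0]].

X = [[-4, 6], [3, 0], [0, 0]]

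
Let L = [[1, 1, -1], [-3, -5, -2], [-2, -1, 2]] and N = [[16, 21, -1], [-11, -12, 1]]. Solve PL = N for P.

L is on the right of P, so right-multiply by L⁻¹: P = NL⁻¹.
det L = 5; the adjugate gives L⁻¹ = [[-12/5, -1/5, -7/5], [2, 0, 1], [-7/5, -1/5, -2/5]].
P = NL⁻¹ = [[16, 21, -1], [-11, -12, 1]] · [[-12/5, -1/5, -7/5], [2, 0, 1], [-7/5, -1/5, -2/5]] = [[5, -3, -1], [1, 2, 3]].

P = [[5, -3, -1], [1, 2, 3]]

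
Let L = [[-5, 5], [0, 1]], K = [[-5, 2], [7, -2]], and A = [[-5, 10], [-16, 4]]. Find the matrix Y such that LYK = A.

Y = [[-4, -5], [-1, -3]]

Isolating Y: multiply by L⁻¹ from the left and K⁻¹ from the right, so Y = L⁻¹AK⁻¹.
det L = -5; the adjugate gives L⁻¹ = [[-1/5, 1], [0, 1]].
det K = -4; the adjugate gives K⁻¹ = [[1/2, 1/2], [7/4, 5/4]].
L⁻¹A = [[-15, 2], [-16, 4]].
Y = (L⁻¹A)K⁻¹ = [[-4, -5], [-1, -3]].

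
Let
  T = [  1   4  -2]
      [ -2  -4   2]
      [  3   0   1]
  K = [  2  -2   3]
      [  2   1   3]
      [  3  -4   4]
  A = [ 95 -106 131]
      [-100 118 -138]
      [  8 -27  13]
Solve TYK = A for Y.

Isolating Y: multiply by T⁻¹ from the left and K⁻¹ from the right, so Y = T⁻¹AK⁻¹.
det T = 4; the adjugate gives T⁻¹ = [[-1, -1, 0], [2, 7/4, 1/2], [3, 3, 1]].
det K = -3, so K⁻¹ = [[-16/3, 4/3, 3], [-1/3, 1/3, 0], [11/3, -2/3, -2]].
T⁻¹A = [[5, -12, 7], [19, -19, 27], [-7, 9, -8]].
Y = (T⁻¹A)K⁻¹ = [[3, -2, 1], [4, 1, 3], [5, -1, -5]].

Y = [[3, -2, 1], [4, 1, 3], [5, -1, -5]]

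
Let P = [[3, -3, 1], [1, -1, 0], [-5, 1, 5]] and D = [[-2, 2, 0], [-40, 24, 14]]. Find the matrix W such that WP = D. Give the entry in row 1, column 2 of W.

P is on the right of W, so right-multiply by P⁻¹: W = DP⁻¹.
det P = -4, so P⁻¹ = [[5/4, -4, -1/4], [5/4, -5, -1/4], [1, -3, 0]].
W = DP⁻¹ = [[-2, 2, 0], [-40, 24, 14]] · [[5/4, -4, -1/4], [5/4, -5, -1/4], [1, -3, 0]] = [[0, -2, 0], [-6, -2, 4]].

-2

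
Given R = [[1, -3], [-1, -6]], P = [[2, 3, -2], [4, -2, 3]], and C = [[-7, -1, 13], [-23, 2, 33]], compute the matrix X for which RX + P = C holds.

X = [[3, -4, 0], [4, 0, -5]]

RX = C − P = [[-9, -4, 15], [-27, 4, 30]].
Since R multiplies X on the left, X = R⁻¹(C − P).
det R = -9; the adjugate gives R⁻¹ = [[2/3, -1/3], [-1/9, -1/9]].
X = R⁻¹(C − P) = [[3, -4, 0], [4, 0, -5]].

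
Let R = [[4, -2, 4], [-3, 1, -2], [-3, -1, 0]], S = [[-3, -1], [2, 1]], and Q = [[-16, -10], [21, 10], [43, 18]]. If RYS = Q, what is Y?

Left-multiply by R⁻¹ and right-multiply by S⁻¹: Y = R⁻¹QS⁻¹.
det R = 4; the adjugate gives R⁻¹ = [[-1/2, -1, 0], [3/2, 3, -1], [3/2, 5/2, -1/2]].
det S = -1; the adjugate gives S⁻¹ = [[-1, -1], [2, 3]].
R⁻¹Q = [[-13, -5], [-4, -3], [7, 1]].
Y = (R⁻¹Q)S⁻¹ = [[3, -2], [-2, -5], [-5, -4]].

Y = [[3, -2], [-2, -5], [-5, -4]]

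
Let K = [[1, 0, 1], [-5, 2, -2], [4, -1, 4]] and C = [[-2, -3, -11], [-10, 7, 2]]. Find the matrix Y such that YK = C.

Right-multiplying both sides by K⁻¹ gives Y = CK⁻¹.
K has determinant 3; K⁻¹ = [[2, -1/3, -2/3], [4, 0, -1], [-1, 1/3, 2/3]].
Y = CK⁻¹ = [[-2, -3, -11], [-10, 7, 2]] · [[2, -1/3, -2/3], [4, 0, -1], [-1, 1/3, 2/3]] = [[-5, -3, -3], [6, 4, 1]].

Y = [[-5, -3, -3], [6, 4, 1]]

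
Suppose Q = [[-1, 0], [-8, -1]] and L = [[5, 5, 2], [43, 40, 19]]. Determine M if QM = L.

M = [[-5, -5, -2], [-3, 0, -3]]

Left-multiplying both sides by Q⁻¹ gives M = Q⁻¹L.
det Q = 1, so Q⁻¹ = [[-1, 0], [8, -1]].
M = Q⁻¹L = [[-1, 0], [8, -1]] · [[5, 5, 2], [43, 40, 19]] = [[-5, -5, -2], [-3, 0, -3]].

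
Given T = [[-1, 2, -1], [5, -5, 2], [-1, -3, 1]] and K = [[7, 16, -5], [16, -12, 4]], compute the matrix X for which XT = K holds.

X = [[-1, 0, -6], [4, 4, 0]]

T is on the right of X, so right-multiply by T⁻¹: X = KT⁻¹.
det T = 5; the adjugate gives T⁻¹ = [[1/5, 1/5, -1/5], [-7/5, -2/5, -3/5], [-4, -1, -1]].
X = KT⁻¹ = [[7, 16, -5], [16, -12, 4]] · [[1/5, 1/5, -1/5], [-7/5, -2/5, -3/5], [-4, -1, -1]] = [[-1, 0, -6], [4, 4, 0]].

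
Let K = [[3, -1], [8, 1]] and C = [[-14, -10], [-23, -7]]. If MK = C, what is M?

Right-multiplying both sides by K⁻¹ gives M = CK⁻¹.
K has determinant 11; K⁻¹ = [[1/11, 1/11], [-8/11, 3/11]].
M = CK⁻¹ = [[-14, -10], [-23, -7]] · [[1/11, 1/11], [-8/11, 3/11]] = [[6, -4], [3, -4]].

M = [[6, -4], [3, -4]]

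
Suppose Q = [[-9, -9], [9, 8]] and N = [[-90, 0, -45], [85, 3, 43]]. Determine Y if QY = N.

Y = [[5, 3, 3], [5, -3, 2]]

Since Q multiplies Y on the left, Y = Q⁻¹N.
det Q = 9; the adjugate gives Q⁻¹ = [[8/9, 1], [-1, -1]].
Y = Q⁻¹N = [[8/9, 1], [-1, -1]] · [[-90, 0, -45], [85, 3, 43]] = [[5, 3, 3], [5, -3, 2]].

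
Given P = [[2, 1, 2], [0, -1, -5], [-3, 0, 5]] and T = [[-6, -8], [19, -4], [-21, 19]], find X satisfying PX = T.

X = [[2, -3], [-4, -6], [-3, 2]]

P is on the left of X, so left-multiply by P⁻¹: X = P⁻¹T.
P has determinant -1; P⁻¹ = [[5, 5, 3], [-15, -16, -10], [3, 3, 2]].
X = P⁻¹T = [[5, 5, 3], [-15, -16, -10], [3, 3, 2]] · [[-6, -8], [19, -4], [-21, 19]] = [[2, -3], [-4, -6], [-3, 2]].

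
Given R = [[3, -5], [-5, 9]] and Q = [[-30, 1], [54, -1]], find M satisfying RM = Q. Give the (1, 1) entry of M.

Left-multiplying both sides by R⁻¹ gives M = R⁻¹Q.
R has determinant 2; R⁻¹ = [[9/2, 5/2], [5/2, 3/2]].
M = R⁻¹Q = [[9/2, 5/2], [5/2, 3/2]] · [[-30, 1], [54, -1]] = [[0, 2], [6, 1]].

0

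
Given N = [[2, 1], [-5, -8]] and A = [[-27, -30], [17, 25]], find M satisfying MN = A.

M = [[-6, 3], [1, -3]]

Since N sits to the right of M, M = AN⁻¹.
N has determinant -11; N⁻¹ = [[8/11, 1/11], [-5/11, -2/11]].
M = AN⁻¹ = [[-27, -30], [17, 25]] · [[8/11, 1/11], [-5/11, -2/11]] = [[-6, 3], [1, -3]].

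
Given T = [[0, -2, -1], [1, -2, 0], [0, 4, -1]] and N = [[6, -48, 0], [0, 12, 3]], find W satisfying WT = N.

T is on the right of W, so right-multiply by T⁻¹: W = NT⁻¹.
det T = -6, so T⁻¹ = [[-1/3, 1, 1/3], [-1/6, 0, 1/6], [-2/3, 0, -1/3]].
W = NT⁻¹ = [[6, -48, 0], [0, 12, 3]] · [[-1/3, 1, 1/3], [-1/6, 0, 1/6], [-2/3, 0, -1/3]] = [[6, 6, -6], [-4, 0, 1]].

W = [[6, 6, -6], [-4, 0, 1]]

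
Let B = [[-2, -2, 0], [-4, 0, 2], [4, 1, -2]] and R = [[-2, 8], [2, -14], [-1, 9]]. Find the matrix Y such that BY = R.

B is on the left of Y, so left-multiply by B⁻¹: Y = B⁻¹R.
det B = 4, so B⁻¹ = [[-1/2, -1, -1], [0, 1, 1], [-1, -3/2, -2]].
Y = B⁻¹R = [[-1/2, -1, -1], [0, 1, 1], [-1, -3/2, -2]] · [[-2, 8], [2, -14], [-1, 9]] = [[0, 1], [1, -5], [1, -5]].

Y = [[0, 1], [1, -5], [1, -5]]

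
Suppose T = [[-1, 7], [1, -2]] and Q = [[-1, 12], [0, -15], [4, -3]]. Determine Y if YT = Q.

Y = [[2, 1], [-3, -3], [1, 5]]

Since T sits to the right of Y, Y = QT⁻¹.
T has determinant -5; T⁻¹ = [[2/5, 7/5], [1/5, 1/5]].
Y = QT⁻¹ = [[-1, 12], [0, -15], [4, -3]] · [[2/5, 7/5], [1/5, 1/5]] = [[2, 1], [-3, -3], [1, 5]].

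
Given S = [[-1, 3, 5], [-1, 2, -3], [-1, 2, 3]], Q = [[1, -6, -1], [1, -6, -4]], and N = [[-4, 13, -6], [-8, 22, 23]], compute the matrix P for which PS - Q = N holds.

PS = N + Q = [[-3, 7, -7], [-7, 16, 19]].
Since S sits to the right of P, P = (N + Q)S⁻¹.
det S = 6, so S⁻¹ = [[2, 1/6, -19/6], [1, 1/3, -4/3], [0, -1/6, 1/6]].
P = (N + Q)S⁻¹ = [[1, 3, -1], [2, 1, 4]].

P = [[1, 3, -1], [2, 1, 4]]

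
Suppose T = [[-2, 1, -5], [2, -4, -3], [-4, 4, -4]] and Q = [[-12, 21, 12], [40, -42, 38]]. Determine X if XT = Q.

Right-multiplying both sides by T⁻¹ gives X = QT⁻¹.
det T = 4; the adjugate gives T⁻¹ = [[7, -4, -23/4], [5, -3, -4], [-2, 1, 3/2]].
X = QT⁻¹ = [[-12, 21, 12], [40, -42, 38]] · [[7, -4, -23/4], [5, -3, -4], [-2, 1, 3/2]] = [[-3, -3, 3], [-6, 4, -5]].

X = [[-3, -3, 3], [-6, 4, -5]]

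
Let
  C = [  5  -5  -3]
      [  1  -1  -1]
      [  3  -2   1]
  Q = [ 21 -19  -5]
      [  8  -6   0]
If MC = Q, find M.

Right-multiplying both sides by C⁻¹ gives M = QC⁻¹.
det C = 2; the adjugate gives C⁻¹ = [[-3/2, 11/2, 1], [-2, 7, 1], [1/2, -5/2, 0]].
M = QC⁻¹ = [[21, -19, -5], [8, -6, 0]] · [[-3/2, 11/2, 1], [-2, 7, 1], [1/2, -5/2, 0]] = [[4, -5, 2], [0, 2, 2]].

M = [[4, -5, 2], [0, 2, 2]]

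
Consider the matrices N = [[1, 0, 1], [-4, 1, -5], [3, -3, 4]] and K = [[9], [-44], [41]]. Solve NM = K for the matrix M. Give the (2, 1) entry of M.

-3

Since N multiplies M on the left, M = N⁻¹K.
N has determinant -2; N⁻¹ = [[11/2, 3/2, 1/2], [-1/2, -1/2, -1/2], [-9/2, -3/2, -1/2]].
M = N⁻¹K = [[11/2, 3/2, 1/2], [-1/2, -1/2, -1/2], [-9/2, -3/2, -1/2]] · [[9], [-44], [41]] = [[4], [-3], [5]].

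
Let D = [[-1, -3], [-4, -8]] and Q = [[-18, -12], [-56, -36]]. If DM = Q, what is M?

Since D multiplies M on the left, M = D⁻¹Q.
det D = -4; the adjugate gives D⁻¹ = [[2, -3/4], [-1, 1/4]].
M = D⁻¹Q = [[2, -3/4], [-1, 1/4]] · [[-18, -12], [-56, -36]] = [[6, 3], [4, 3]].

M = [[6, 3], [4, 3]]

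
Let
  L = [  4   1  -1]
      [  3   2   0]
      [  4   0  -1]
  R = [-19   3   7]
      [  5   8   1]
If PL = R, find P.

Right-multiplying both sides by L⁻¹ gives P = RL⁻¹.
det L = 3; the adjugate gives L⁻¹ = [[-2/3, 1/3, 2/3], [1, 0, -1], [-8/3, 4/3, 5/3]].
P = RL⁻¹ = [[-19, 3, 7], [5, 8, 1]] · [[-2/3, 1/3, 2/3], [1, 0, -1], [-8/3, 4/3, 5/3]] = [[-3, 3, -4], [2, 3, -3]].

P = [[-3, 3, -4], [2, 3, -3]]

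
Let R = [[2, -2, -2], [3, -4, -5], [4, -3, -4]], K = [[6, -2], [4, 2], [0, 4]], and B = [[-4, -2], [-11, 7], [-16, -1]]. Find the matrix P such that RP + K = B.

RP = B − K = [[-10, 0], [-15, 5], [-16, -5]].
Since R multiplies P on the left, P = R⁻¹(B − K).
det R = 4; the adjugate gives R⁻¹ = [[1/4, -1/2, 1/2], [-2, 0, 1], [7/4, -1/2, -1/2]].
P = R⁻¹(B − K) = [[-3, -5], [4, -5], [-2, 0]].

P = [[-3, -5], [4, -5], [-2, 0]]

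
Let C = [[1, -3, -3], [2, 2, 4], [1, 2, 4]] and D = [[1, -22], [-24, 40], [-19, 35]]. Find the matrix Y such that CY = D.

Y = [[-5, 5], [3, 3], [-5, 6]]

Since C multiplies Y on the left, Y = C⁻¹D.
C has determinant 6; C⁻¹ = [[0, 1, -1], [-2/3, 7/6, -5/3], [1/3, -5/6, 4/3]].
Y = C⁻¹D = [[0, 1, -1], [-2/3, 7/6, -5/3], [1/3, -5/6, 4/3]] · [[1, -22], [-24, 40], [-19, 35]] = [[-5, 5], [3, 3], [-5, 6]].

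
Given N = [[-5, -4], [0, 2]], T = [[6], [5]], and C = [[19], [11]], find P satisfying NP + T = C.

P = [[-5], [3]]

NP = C − T = [[13], [6]].
N is on the left of P, so left-multiply by N⁻¹: P = N⁻¹(C − T).
det N = -10, so N⁻¹ = [[-1/5, -2/5], [0, 1/2]].
P = N⁻¹(C − T) = [[-5], [3]].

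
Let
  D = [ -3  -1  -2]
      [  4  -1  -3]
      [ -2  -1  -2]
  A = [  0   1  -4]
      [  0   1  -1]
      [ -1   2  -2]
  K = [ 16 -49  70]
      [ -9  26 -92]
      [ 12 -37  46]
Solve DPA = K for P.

P = [[4, 0, 4], [-3, 2, -2], [-1, 4, 3]]

Isolating P: multiply by D⁻¹ from the left and A⁻¹ from the right, so P = D⁻¹KA⁻¹.
det D = 1; the adjugate gives D⁻¹ = [[-1, 0, 1], [14, 2, -17], [-6, -1, 7]].
A has determinant -3; A⁻¹ = [[0, 2, -1], [-1/3, 4/3, 0], [-1/3, 1/3, 0]].
D⁻¹K = [[-4, 12, -24], [2, -5, 14], [-3, 9, -6]].
P = (D⁻¹K)A⁻¹ = [[4, 0, 4], [-3, 2, -2], [-1, 4, 3]].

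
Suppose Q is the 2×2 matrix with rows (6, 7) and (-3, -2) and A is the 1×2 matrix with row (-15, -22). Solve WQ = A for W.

W = [[-4, -3]]

Since Q sits to the right of W, W = AQ⁻¹.
det Q = 9; the adjugate gives Q⁻¹ = [[-2/9, -7/9], [1/3, 2/3]].
W = AQ⁻¹ = [[-15, -22]] · [[-2/9, -7/9], [1/3, 2/3]] = [[-4, -3]].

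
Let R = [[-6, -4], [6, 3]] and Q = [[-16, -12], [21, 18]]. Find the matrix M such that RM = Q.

M = [[6, 6], [-5, -6]]

Since R multiplies M on the left, M = R⁻¹Q.
R has determinant 6; R⁻¹ = [[1/2, 2/3], [-1, -1]].
M = R⁻¹Q = [[1/2, 2/3], [-1, -1]] · [[-16, -12], [21, 18]] = [[6, 6], [-5, -6]].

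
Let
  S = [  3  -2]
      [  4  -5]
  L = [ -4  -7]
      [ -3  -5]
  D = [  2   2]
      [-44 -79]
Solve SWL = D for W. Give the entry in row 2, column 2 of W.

0

Left-multiply by S⁻¹ and right-multiply by L⁻¹: W = S⁻¹DL⁻¹.
S has determinant -7; S⁻¹ = [[5/7, -2/7], [4/7, -3/7]].
det L = -1; the adjugate gives L⁻¹ = [[5, -7], [-3, 4]].
S⁻¹D = [[14, 24], [20, 35]].
W = (S⁻¹D)L⁻¹ = [[-2, -2], [-5, 0]].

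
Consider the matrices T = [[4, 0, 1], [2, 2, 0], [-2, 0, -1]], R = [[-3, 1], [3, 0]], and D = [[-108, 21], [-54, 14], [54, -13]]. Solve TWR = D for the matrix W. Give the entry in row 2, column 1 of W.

Isolating W: multiply by T⁻¹ from the left and R⁻¹ from the right, so W = T⁻¹DR⁻¹.
det T = -4; the adjugate gives T⁻¹ = [[1/2, 0, 1/2], [-1/2, 1/2, -1/2], [-1, 0, -2]].
R has determinant -3; R⁻¹ = [[0, 1/3], [1, 1]].
T⁻¹D = [[-27, 4], [0, 3], [0, 5]].
W = (T⁻¹D)R⁻¹ = [[4, -5], [3, 3], [5, 5]].

3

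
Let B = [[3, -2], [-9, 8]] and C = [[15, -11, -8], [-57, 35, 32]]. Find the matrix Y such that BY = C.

Y = [[1, -3, 0], [-6, 1, 4]]

B is on the left of Y, so left-multiply by B⁻¹: Y = B⁻¹C.
B has determinant 6; B⁻¹ = [[4/3, 1/3], [3/2, 1/2]].
Y = B⁻¹C = [[4/3, 1/3], [3/2, 1/2]] · [[15, -11, -8], [-57, 35, 32]] = [[1, -3, 0], [-6, 1, 4]].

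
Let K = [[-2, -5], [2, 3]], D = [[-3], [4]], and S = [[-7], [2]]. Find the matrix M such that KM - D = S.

KM = S + D = [[-10], [6]].
K is on the left of M, so left-multiply by K⁻¹: M = K⁻¹(S + D).
det K = 4, so K⁻¹ = [[3/4, 5/4], [-1/2, -1/2]].
M = K⁻¹(S + D) = [[0], [2]].

M = [[0], [2]]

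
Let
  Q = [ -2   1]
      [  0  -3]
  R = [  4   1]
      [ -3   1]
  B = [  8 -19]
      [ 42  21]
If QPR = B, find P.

P = [[1, 5], [-5, -2]]

Left-multiply by Q⁻¹ and right-multiply by R⁻¹: P = Q⁻¹BR⁻¹.
Q has determinant 6; Q⁻¹ = [[-1/2, -1/6], [0, -1/3]].
R has determinant 7; R⁻¹ = [[1/7, -1/7], [3/7, 4/7]].
Q⁻¹B = [[-11, 6], [-14, -7]].
P = (Q⁻¹B)R⁻¹ = [[1, 5], [-5, -2]].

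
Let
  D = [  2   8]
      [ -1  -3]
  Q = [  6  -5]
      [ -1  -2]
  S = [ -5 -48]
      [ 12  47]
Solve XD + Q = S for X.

XD = S − Q = [[-11, -43], [13, 49]].
D is on the right of X, so right-multiply by D⁻¹: X = (S − Q)D⁻¹.
D has determinant 2; D⁻¹ = [[-3/2, -4], [1/2, 1]].
X = (S − Q)D⁻¹ = [[-5, 1], [5, -3]].

X = [[-5, 1], [5, -3]]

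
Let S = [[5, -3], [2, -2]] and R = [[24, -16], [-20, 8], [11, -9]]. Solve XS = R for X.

X = [[4, 2], [-6, 5], [1, 3]]

S is on the right of X, so right-multiply by S⁻¹: X = RS⁻¹.
det S = -4; the adjugate gives S⁻¹ = [[1/2, -3/4], [1/2, -5/4]].
X = RS⁻¹ = [[24, -16], [-20, 8], [11, -9]] · [[1/2, -3/4], [1/2, -5/4]] = [[4, 2], [-6, 5], [1, 3]].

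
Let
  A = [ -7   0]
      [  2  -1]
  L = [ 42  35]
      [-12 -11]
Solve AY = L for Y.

A is on the left of Y, so left-multiply by A⁻¹: Y = A⁻¹L.
A has determinant 7; A⁻¹ = [[-1/7, 0], [-2/7, -1]].
Y = A⁻¹L = [[-1/7, 0], [-2/7, -1]] · [[42, 35], [-12, -11]] = [[-6, -5], [0, 1]].

Y = [[-6, -5], [0, 1]]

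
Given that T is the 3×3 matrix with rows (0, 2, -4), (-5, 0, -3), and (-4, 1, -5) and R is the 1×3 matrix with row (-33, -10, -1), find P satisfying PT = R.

Right-multiplying both sides by T⁻¹ gives P = RT⁻¹.
det T = -6; the adjugate gives T⁻¹ = [[-1/2, -1, 1], [13/6, 8/3, -10/3], [5/6, 4/3, -5/3]].
P = RT⁻¹ = [[-33, -10, -1]] · [[-1/2, -1, 1], [13/6, 8/3, -10/3], [5/6, 4/3, -5/3]] = [[-6, 5, 2]].

P = [[-6, 5, 2]]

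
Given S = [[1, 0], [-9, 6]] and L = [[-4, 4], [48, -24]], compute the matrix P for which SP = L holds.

Since S multiplies P on the left, P = S⁻¹L.
det S = 6, so S⁻¹ = [[1, 0], [3/2, 1/6]].
P = S⁻¹L = [[1, 0], [3/2, 1/6]] · [[-4, 4], [48, -24]] = [[-4, 4], [2, 2]].

P = [[-4, 4], [2, 2]]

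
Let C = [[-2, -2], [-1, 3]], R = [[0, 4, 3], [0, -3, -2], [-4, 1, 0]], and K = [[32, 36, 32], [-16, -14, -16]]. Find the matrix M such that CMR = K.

M = [[0, 4, 2], [-4, -2, 2]]

M = C⁻¹KR⁻¹ (apply C⁻¹ on the left and R⁻¹ on the right).
det C = -8; the adjugate gives C⁻¹ = [[-3/8, -1/4], [-1/8, 1/4]].
R has determinant -4; R⁻¹ = [[-1/2, -3/4, -1/4], [-2, -3, 0], [3, 4, 0]].
C⁻¹K = [[-8, -10, -8], [-8, -8, -8]].
M = (C⁻¹K)R⁻¹ = [[0, 4, 2], [-4, -2, 2]].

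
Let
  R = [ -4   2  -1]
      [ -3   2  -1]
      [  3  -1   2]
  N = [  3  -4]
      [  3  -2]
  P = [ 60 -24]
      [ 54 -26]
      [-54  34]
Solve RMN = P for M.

M = [[3, -5], [0, 4], [-4, 0]]

M = R⁻¹PN⁻¹ (apply R⁻¹ on the left and N⁻¹ on the right).
det R = -3; the adjugate gives R⁻¹ = [[-1, 1, 0], [-1, 5/3, 1/3], [1, -2/3, 2/3]].
N has determinant 6; N⁻¹ = [[-1/3, 2/3], [-1/2, 1/2]].
R⁻¹P = [[-6, -2], [12, -8], [-12, 16]].
M = (R⁻¹P)N⁻¹ = [[3, -5], [0, 4], [-4, 0]].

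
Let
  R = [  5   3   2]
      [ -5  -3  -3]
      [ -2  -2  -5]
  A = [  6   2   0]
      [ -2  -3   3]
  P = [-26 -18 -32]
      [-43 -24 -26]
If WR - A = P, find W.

WR = P + A = [[-20, -16, -32], [-45, -27, -23]].
Since R sits to the right of W, W = (P + A)R⁻¹.
det R = -4; the adjugate gives R⁻¹ = [[-9/4, -11/4, 3/4], [19/4, 21/4, -5/4], [-1, -1, 0]].
W = (P + A)R⁻¹ = [[1, 3, 5], [-4, 5, 0]].

W = [[1, 3, 5], [-4, 5, 0]]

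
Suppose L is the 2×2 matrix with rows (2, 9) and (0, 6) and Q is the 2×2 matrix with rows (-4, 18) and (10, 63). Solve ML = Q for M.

M = [[-2, 6], [5, 3]]

L is on the right of M, so right-multiply by L⁻¹: M = QL⁻¹.
L has determinant 12; L⁻¹ = [[1/2, -3/4], [0, 1/6]].
M = QL⁻¹ = [[-4, 18], [10, 63]] · [[1/2, -3/4], [0, 1/6]] = [[-2, 6], [5, 3]].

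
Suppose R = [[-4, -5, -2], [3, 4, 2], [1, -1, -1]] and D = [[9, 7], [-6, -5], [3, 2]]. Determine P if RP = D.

P = [[2, 1], [-5, -3], [4, 2]]

Since R multiplies P on the left, P = R⁻¹D.
det R = -3; the adjugate gives R⁻¹ = [[2/3, 1, 2/3], [-5/3, -2, -2/3], [7/3, 3, 1/3]].
P = R⁻¹D = [[2/3, 1, 2/3], [-5/3, -2, -2/3], [7/3, 3, 1/3]] · [[9, 7], [-6, -5], [3, 2]] = [[2, 1], [-5, -3], [4, 2]].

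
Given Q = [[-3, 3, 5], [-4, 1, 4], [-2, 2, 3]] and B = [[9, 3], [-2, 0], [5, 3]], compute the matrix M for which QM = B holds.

Q is on the left of M, so left-multiply by Q⁻¹: M = Q⁻¹B.
det Q = -3; the adjugate gives Q⁻¹ = [[5/3, -1/3, -7/3], [-4/3, -1/3, 8/3], [2, 0, -3]].
M = Q⁻¹B = [[5/3, -1/3, -7/3], [-4/3, -1/3, 8/3], [2, 0, -3]] · [[9, 3], [-2, 0], [5, 3]] = [[4, -2], [2, 4], [3, -3]].

M = [[4, -2], [2, 4], [3, -3]]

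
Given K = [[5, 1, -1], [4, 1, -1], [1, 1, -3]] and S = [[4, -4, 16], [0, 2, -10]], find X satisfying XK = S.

Right-multiplying both sides by K⁻¹ gives X = SK⁻¹.
K has determinant -2; K⁻¹ = [[1, -1, 0], [-11/2, 7, -1/2], [-3/2, 2, -1/2]].
X = SK⁻¹ = [[4, -4, 16], [0, 2, -10]] · [[1, -1, 0], [-11/2, 7, -1/2], [-3/2, 2, -1/2]] = [[2, 0, -6], [4, -6, 4]].

X = [[2, 0, -6], [4, -6, 4]]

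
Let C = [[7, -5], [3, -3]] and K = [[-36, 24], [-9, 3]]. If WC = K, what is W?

Right-multiplying both sides by C⁻¹ gives W = KC⁻¹.
det C = -6; the adjugate gives C⁻¹ = [[1/2, -5/6], [1/2, -7/6]].
W = KC⁻¹ = [[-36, 24], [-9, 3]] · [[1/2, -5/6], [1/2, -7/6]] = [[-6, 2], [-3, 4]].

W = [[-6, 2], [-3, 4]]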